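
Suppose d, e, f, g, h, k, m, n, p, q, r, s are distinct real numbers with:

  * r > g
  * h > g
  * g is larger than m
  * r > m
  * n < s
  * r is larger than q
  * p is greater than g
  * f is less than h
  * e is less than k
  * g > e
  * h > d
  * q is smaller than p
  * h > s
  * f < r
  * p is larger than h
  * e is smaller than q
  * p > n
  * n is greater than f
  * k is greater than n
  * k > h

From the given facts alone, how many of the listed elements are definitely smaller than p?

From p the given relations immediately reach n, q, g, h.
From those, f, m, d, e, s — 9 in total.
Nothing else is reachable below p; 9 in all.

9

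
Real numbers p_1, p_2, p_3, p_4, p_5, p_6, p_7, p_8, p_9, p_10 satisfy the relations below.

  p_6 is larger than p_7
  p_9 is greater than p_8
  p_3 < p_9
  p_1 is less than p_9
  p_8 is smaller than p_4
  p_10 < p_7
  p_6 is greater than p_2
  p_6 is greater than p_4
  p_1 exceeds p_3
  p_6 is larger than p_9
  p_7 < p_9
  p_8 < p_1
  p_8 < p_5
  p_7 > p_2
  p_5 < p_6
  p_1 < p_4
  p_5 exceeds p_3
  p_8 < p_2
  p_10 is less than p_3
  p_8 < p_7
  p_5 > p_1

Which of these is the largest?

p_6

Chaining downward from p_6: directly below it, p_2, p_7, p_9, p_4, p_5; then p_10, p_8, p_3, p_1.
That covers every other element, and nothing is given above p_6, so p_6 is the largest.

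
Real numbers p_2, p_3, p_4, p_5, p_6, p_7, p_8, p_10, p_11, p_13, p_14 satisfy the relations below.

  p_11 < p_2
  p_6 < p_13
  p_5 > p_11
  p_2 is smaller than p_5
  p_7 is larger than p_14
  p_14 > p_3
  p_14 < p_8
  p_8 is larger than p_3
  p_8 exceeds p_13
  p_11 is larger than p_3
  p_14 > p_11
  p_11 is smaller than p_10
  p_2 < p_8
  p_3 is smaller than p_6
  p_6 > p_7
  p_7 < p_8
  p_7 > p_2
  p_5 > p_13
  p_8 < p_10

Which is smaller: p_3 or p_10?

p_3 < p_11 and p_11 < p_2 give p_3 < p_2.
Then p_2 < p_7 extends the chain to p_7.
Then p_7 < p_6 extends the chain to p_6.
Then p_6 < p_13 extends the chain to p_13.
With p_13 < p_8: p_3 < p_11 < p_2 < p_7 < p_6 < p_13 < p_8.
Then p_8 < p_10 extends the chain to p_10.
So p_3 < p_10; p_3 is the smaller of the two.

p_3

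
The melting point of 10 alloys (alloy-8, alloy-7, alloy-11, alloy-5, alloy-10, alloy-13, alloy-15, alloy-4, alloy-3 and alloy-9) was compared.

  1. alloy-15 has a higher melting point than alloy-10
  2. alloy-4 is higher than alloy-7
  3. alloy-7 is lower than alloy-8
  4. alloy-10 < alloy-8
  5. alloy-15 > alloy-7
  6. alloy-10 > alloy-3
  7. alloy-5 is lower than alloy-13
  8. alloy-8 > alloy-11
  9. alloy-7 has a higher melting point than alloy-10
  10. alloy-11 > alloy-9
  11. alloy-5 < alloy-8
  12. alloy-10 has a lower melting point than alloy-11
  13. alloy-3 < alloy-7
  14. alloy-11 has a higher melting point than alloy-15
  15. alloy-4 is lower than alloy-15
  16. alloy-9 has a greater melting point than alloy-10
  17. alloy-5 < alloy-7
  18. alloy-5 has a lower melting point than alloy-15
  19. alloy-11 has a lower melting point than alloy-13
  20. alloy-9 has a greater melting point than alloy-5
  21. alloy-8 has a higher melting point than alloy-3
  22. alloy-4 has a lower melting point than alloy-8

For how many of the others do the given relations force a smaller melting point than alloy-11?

7

Directly below alloy-11: alloy-10, alloy-9, alloy-15.
One step further: alloy-5, alloy-3, alloy-7, alloy-4 (7 so far).
No other element is forced below alloy-11 by the given relations, so the count is 7.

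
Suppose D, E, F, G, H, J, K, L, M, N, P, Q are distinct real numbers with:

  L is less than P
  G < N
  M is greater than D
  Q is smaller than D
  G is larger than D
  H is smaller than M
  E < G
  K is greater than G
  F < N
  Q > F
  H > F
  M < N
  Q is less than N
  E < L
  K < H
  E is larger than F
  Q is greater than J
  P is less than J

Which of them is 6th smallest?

Q

The consecutive relations fix a unique order: F < E < L < P < J < Q < D < G < K < H < M < N.
The 6th smallest is Q.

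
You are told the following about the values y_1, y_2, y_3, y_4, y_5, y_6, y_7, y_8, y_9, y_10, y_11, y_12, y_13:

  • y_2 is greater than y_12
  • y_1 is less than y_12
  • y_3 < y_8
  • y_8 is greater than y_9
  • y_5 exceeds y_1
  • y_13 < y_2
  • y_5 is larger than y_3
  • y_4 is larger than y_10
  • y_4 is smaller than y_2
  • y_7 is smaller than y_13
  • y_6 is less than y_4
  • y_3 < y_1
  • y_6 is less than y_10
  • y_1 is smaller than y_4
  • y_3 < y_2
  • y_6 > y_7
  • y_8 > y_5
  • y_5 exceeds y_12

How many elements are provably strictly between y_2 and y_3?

3

Chaining upward from y_3 reaches: y_1, y_12, y_5, y_4, y_8.
Chaining downward from y_2 reaches: y_1, y_7, y_12, y_6, y_13, y_10, y_4.
Strictly between y_3 and y_2 are those in both lists: y_1, y_12, y_4 — 3 elements.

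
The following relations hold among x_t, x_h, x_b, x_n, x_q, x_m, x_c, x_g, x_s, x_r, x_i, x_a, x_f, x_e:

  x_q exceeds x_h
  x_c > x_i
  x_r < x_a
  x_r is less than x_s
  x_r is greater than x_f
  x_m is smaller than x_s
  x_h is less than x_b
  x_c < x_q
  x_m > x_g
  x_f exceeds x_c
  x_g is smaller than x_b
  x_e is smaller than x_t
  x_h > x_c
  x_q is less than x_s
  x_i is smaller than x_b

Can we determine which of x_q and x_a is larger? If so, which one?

Following every chain through x_q: above x_q we get x_s; below x_q we get x_i, x_c, x_h.
x_a is not reached, and no chain runs the other way from x_a to x_q.
So the given relations leave the order of x_q and x_a undetermined.

undetermined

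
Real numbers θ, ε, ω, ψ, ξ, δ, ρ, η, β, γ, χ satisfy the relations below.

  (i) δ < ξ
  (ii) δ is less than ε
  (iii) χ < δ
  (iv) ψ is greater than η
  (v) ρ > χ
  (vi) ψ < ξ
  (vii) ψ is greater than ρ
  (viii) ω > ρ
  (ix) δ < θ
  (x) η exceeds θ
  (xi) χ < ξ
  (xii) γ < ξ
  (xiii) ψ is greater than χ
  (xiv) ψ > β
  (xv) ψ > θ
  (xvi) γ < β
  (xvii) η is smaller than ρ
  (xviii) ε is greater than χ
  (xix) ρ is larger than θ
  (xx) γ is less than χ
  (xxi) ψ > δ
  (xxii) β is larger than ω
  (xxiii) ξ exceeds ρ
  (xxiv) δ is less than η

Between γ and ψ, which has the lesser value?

γ < χ and χ < δ give γ < δ.
With δ < θ: γ < χ < δ < θ.
With θ < η: γ < χ < δ < θ < η.
Then η < ρ extends the chain to ρ.
Then ρ < ω extends the chain to ω.
Then ω < β extends the chain to β.
With β < ψ: γ < χ < δ < θ < η < ρ < ω < β < ψ.
So γ < ψ; γ is the smaller of the two.

γ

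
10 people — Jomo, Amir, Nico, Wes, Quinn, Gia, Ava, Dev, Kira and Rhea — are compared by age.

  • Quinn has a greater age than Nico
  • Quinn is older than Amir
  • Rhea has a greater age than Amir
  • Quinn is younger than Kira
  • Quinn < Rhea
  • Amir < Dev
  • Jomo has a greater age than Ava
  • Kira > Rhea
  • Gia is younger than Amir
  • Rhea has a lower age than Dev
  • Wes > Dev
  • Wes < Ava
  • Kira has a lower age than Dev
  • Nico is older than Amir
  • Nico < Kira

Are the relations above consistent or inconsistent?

consistent

The single ordering Gia < Amir < Nico < Quinn < Rhea < Kira < Dev < Wes < Ava < Jomo satisfies every listed relation, so no contradiction arises.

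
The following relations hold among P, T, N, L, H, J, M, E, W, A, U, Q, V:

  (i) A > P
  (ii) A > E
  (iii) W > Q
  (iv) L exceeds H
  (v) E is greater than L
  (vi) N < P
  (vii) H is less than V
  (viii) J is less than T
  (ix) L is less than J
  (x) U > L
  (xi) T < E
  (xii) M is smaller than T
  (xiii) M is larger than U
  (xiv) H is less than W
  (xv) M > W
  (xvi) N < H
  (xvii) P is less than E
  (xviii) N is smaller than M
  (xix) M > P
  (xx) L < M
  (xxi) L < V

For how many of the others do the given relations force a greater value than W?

4

From W the given relations immediately reach M.
From those, T — 2 in total.
From those, E — 3 in total.
From those, A — 4 in total.
No other element is forced above W by the given relations, so the count is 4.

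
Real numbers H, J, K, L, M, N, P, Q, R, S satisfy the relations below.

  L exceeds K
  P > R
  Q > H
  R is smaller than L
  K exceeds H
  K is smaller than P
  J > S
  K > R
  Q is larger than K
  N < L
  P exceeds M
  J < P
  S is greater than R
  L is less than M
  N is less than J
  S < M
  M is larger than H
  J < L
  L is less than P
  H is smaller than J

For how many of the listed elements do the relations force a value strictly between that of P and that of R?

5

Chaining upward from R reaches: S, K, J, L, M, Q.
Chaining downward from P reaches: N, H, S, K, J, L, M.
Strictly between R and P are those in both lists: S, K, J, L, M — 5 elements.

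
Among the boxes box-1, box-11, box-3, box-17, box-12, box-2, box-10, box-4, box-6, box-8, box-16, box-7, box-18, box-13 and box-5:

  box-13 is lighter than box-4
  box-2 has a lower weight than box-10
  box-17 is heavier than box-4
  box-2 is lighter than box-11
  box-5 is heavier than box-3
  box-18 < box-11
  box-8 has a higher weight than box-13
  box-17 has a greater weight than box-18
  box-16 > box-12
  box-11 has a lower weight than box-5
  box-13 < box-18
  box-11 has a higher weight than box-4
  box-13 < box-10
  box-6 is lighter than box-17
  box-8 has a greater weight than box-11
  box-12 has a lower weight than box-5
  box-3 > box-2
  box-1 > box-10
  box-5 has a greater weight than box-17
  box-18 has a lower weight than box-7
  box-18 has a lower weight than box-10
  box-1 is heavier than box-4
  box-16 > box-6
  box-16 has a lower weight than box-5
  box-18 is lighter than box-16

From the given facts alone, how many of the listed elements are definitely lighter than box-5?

From box-5 the given relations immediately reach box-3, box-11, box-12, box-17, box-16.
From those, box-4, box-18, box-6, box-2 — 9 in total.
From those, box-13 — 10 in total.
Nothing else is reachable below box-5; 10 in all.

10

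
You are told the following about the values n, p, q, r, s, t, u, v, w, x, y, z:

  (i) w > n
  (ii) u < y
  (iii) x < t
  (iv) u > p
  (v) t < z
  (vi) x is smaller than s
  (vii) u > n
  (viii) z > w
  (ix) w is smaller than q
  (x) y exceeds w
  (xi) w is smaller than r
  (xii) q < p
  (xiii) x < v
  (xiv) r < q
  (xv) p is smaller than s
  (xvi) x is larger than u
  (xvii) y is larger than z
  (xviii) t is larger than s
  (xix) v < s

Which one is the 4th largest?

s

Chaining the given pairs: n < w < r < q < p < u < x < v < s < t < z < y.
Counting 4 from the largest end gives s.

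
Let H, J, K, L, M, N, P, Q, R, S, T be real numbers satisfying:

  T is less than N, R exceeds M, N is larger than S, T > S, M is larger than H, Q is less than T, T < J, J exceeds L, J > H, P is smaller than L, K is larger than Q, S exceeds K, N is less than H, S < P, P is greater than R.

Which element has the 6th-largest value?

Piecing the relations together gives one ordering: Q < K < S < T < N < H < M < R < P < L < J.
Counting 6 from the largest end gives H.

H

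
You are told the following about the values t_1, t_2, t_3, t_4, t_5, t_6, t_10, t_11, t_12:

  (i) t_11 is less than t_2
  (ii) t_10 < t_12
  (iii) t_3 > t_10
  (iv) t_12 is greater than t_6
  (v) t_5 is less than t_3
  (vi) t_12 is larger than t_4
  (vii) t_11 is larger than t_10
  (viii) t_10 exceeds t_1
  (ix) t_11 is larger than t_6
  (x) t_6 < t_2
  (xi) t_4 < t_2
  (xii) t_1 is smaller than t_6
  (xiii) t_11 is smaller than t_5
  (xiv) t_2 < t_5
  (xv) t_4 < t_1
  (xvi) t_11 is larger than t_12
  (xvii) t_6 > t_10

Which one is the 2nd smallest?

t_1

Piecing the relations together gives one ordering: t_4 < t_1 < t_10 < t_6 < t_12 < t_11 < t_2 < t_5 < t_3.
The 2nd smallest is t_1.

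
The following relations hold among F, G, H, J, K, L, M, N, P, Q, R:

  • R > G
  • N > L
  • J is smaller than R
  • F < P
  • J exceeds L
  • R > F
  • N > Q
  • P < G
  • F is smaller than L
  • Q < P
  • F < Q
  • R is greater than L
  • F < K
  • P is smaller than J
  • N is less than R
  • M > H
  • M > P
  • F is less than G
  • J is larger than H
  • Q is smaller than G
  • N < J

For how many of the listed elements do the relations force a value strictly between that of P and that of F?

1

The relations place F below P. An element lies strictly between them when it is forced above F and also forced below P.
Above F: {L, Q, K, G, N, M, J, R}. Below P: {Q}.
Intersection: {Q} — 1.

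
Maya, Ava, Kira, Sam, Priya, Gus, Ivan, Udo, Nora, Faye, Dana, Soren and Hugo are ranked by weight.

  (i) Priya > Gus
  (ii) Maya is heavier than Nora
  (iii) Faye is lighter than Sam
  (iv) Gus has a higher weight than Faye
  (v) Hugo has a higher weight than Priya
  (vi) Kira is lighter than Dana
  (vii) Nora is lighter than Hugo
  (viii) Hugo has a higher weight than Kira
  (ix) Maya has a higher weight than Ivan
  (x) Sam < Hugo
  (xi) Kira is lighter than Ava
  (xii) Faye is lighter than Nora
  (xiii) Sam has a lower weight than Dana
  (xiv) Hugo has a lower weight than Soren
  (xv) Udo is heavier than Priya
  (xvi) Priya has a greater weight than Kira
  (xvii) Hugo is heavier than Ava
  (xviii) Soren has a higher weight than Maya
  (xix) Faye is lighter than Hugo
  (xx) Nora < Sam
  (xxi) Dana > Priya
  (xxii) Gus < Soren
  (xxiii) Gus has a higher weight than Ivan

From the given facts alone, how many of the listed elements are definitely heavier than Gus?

5

The elements the relations force above Gus are Priya, Dana, Udo, Hugo, Soren — no chain reaches any other.
That is 5.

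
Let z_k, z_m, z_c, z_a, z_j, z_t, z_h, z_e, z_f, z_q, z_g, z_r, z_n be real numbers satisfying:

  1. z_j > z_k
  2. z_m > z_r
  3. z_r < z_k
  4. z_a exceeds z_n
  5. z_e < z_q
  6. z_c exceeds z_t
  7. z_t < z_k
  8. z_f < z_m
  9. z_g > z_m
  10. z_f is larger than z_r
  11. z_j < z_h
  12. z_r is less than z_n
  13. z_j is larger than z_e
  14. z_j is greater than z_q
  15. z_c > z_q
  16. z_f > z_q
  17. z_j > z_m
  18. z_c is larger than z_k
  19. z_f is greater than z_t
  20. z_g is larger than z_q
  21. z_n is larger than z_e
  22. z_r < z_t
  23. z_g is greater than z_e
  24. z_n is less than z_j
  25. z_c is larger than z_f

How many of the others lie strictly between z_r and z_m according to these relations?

2

The relations place z_r below z_m. An element lies strictly between them when it is forced above z_r and also forced below z_m.
Above z_r: {z_t, z_f, z_n, z_k, z_c, z_a, z_g, z_j, z_h}. Below z_m: {z_e, z_t, z_q, z_f}.
Intersection: {z_t, z_f} — 2.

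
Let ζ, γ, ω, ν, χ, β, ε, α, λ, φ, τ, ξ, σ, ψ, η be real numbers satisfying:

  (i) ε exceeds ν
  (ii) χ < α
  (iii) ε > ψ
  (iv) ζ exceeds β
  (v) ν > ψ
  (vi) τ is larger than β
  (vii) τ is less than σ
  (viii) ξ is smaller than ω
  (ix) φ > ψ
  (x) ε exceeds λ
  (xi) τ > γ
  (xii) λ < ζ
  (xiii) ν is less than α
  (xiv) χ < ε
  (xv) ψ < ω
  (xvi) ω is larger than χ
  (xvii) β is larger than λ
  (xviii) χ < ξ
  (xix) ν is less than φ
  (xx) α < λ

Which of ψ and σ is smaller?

ψ < ν and ν < α give ψ < α.
With α < λ: ψ < ν < α < λ.
Then λ < β extends the chain to β.
With β < τ: ψ < ν < α < λ < β < τ.
With τ < σ: ψ < ν < α < λ < β < τ < σ.
So ψ < σ; ψ is the smaller of the two.

ψ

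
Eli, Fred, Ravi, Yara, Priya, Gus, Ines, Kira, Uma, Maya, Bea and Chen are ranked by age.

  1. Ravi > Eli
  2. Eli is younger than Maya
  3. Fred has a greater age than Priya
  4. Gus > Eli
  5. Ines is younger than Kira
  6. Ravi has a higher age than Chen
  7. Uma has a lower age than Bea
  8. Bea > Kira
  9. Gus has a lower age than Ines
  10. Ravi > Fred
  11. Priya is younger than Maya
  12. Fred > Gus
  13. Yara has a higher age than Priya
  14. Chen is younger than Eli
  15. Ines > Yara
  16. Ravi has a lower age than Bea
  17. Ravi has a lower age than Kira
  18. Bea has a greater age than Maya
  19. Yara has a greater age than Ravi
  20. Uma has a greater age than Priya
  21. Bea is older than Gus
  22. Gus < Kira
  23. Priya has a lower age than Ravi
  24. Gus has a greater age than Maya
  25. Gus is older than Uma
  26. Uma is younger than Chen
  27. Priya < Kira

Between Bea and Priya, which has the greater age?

Following the relations from Priya: Priya < Uma < Chen < Eli < Maya < Gus < Fred < Ravi < Yara < Ines < Kira < Bea.
So Priya < Bea; Bea is the older of the two.

Bea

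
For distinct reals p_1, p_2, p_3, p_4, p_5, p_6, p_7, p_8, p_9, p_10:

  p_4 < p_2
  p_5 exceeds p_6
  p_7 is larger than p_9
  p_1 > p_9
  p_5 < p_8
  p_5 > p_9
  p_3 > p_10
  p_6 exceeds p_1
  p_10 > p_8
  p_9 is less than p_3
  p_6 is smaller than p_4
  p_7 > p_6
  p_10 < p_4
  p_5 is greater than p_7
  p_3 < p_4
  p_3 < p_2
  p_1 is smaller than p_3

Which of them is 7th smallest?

Piecing the relations together gives one ordering: p_9 < p_1 < p_6 < p_7 < p_5 < p_8 < p_10 < p_3 < p_4 < p_2.
The 7th smallest is p_10.

p_10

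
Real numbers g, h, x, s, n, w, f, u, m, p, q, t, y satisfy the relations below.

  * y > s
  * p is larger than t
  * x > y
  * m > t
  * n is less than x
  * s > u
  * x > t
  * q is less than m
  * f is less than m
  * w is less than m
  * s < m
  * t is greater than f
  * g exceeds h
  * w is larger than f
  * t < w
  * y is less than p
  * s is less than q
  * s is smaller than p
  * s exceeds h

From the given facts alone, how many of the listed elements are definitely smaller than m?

Directly below m: s, f, t, q, w.
One step further: u, h (7 so far).
Nothing else is reachable below m; 7 in all.

7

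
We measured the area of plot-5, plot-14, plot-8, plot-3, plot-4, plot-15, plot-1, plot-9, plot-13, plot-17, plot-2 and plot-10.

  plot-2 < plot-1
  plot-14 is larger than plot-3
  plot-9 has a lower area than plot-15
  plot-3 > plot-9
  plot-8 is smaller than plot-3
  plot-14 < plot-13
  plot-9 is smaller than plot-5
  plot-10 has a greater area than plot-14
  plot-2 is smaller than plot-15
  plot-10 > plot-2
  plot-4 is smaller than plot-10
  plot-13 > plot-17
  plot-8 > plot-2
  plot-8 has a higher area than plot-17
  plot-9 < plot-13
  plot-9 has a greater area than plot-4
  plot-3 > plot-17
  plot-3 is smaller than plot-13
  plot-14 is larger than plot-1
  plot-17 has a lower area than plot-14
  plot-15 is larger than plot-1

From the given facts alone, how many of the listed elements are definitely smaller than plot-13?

Directly below plot-13: plot-17, plot-9, plot-3, plot-14.
One step further: plot-4, plot-8, plot-1 (7 so far).
One step further: plot-2 (8 so far).
No other element is forced below plot-13 by the given relations, so the count is 8.

8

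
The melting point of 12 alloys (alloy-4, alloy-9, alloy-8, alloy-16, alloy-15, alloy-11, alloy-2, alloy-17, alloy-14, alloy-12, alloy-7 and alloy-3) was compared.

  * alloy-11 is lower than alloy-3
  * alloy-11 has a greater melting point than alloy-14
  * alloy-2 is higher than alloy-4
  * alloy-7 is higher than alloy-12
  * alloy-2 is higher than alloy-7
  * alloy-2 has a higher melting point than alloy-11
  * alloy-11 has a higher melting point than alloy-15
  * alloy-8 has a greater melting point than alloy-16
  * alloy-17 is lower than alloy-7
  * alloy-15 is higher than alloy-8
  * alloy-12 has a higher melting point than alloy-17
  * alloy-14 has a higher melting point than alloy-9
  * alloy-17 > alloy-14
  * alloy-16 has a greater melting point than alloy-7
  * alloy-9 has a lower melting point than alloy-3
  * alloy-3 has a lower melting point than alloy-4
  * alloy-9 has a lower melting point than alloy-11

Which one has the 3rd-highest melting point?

Chaining the given pairs: alloy-9 < alloy-14 < alloy-17 < alloy-12 < alloy-7 < alloy-16 < alloy-8 < alloy-15 < alloy-11 < alloy-3 < alloy-4 < alloy-2.
The 3rd largest is alloy-3.

alloy-3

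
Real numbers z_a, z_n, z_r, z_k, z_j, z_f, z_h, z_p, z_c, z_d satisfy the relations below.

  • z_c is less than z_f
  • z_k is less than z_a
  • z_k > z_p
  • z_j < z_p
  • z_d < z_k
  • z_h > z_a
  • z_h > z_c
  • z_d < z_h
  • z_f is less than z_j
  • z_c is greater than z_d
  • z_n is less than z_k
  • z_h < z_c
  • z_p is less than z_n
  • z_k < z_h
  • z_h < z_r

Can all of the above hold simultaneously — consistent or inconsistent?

inconsistent

We have z_h < z_c stated directly, yet also z_c < z_f < z_j < z_p < z_n < z_k < z_a < z_h by chaining the others — so z_c < z_h. Contradiction.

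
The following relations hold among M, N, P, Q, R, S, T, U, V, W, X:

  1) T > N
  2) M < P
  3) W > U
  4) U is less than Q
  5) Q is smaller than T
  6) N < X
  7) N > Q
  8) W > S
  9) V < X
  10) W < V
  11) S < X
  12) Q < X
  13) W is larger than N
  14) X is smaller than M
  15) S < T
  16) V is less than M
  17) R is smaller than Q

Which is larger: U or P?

The relevant relations are U < Q; Q < N; N < W; W < V; V < X; X < M; M < P.
Together: U < Q < N < W < V < X < M < P.
So U < P; P is the larger of the two.

P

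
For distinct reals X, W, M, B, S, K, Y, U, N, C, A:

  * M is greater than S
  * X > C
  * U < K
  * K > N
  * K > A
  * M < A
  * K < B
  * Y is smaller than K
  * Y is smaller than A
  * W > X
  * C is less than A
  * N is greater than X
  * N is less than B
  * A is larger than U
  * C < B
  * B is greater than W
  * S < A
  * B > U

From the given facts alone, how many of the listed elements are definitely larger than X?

Directly above X: N, W.
One step further: K, B (4 so far).
No other element is forced above X by the given relations, so the count is 4.

4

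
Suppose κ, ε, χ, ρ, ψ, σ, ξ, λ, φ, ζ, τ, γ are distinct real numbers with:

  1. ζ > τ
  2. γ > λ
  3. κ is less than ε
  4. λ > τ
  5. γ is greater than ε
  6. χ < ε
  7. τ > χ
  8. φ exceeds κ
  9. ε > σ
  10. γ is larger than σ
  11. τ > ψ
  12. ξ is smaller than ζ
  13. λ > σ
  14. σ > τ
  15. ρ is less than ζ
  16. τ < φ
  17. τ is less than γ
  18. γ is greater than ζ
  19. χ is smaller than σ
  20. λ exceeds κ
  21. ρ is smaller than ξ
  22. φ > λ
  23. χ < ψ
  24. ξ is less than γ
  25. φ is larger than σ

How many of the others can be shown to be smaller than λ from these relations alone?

5

The elements the relations force below λ are χ, κ, ψ, τ, σ — no chain reaches any other.
That is 5.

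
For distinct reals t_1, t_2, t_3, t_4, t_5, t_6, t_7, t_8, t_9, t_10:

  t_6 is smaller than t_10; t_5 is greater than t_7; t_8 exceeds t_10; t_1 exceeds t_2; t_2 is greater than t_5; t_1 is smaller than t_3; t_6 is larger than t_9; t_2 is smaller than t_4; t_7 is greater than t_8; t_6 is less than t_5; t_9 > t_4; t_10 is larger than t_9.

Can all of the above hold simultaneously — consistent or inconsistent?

We have t_2 < t_4 stated directly, yet also t_4 < t_9 < t_6 < t_10 < t_8 < t_7 < t_5 < t_2 by chaining the others — so t_4 < t_2. Contradiction.

inconsistent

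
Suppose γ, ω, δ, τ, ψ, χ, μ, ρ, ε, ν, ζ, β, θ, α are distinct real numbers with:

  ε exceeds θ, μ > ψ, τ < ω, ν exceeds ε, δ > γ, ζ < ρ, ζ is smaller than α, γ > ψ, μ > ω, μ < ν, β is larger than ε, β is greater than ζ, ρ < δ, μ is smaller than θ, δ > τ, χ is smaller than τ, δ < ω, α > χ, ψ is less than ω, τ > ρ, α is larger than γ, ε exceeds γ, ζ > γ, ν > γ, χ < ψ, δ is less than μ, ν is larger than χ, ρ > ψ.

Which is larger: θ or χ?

Following the relations from χ: χ < ψ < γ < ζ < ρ < τ < δ < ω < μ < θ.
So χ < θ; θ is the larger of the two.

θ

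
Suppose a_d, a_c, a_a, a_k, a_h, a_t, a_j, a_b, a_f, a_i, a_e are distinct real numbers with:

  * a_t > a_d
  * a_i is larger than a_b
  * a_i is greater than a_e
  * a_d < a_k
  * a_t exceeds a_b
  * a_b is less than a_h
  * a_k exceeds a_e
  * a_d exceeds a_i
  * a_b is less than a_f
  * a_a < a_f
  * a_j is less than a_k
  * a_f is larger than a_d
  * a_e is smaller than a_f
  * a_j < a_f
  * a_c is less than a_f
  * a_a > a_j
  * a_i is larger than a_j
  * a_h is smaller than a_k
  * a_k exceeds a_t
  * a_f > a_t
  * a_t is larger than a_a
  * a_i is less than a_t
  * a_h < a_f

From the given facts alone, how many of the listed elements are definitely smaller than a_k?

8

The elements the relations force below a_k are a_b, a_j, a_e, a_a, a_i, a_d, a_t, a_h — no chain reaches any other.
That is 8.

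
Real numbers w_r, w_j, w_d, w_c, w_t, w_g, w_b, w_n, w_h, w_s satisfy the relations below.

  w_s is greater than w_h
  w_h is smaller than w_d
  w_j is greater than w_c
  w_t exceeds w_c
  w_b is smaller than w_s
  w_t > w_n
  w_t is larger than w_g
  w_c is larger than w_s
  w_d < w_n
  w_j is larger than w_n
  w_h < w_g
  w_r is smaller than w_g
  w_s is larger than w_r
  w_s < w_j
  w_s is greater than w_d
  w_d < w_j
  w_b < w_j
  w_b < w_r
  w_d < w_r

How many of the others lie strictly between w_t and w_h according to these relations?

Chaining upward from w_h reaches: w_d, w_n, w_r, w_s, w_c, w_j, w_g.
Chaining downward from w_t reaches: w_d, w_b, w_n, w_r, w_s, w_c, w_g.
Strictly between w_h and w_t are those in both lists: w_d, w_n, w_r, w_s, w_c, w_g — 6 elements.

6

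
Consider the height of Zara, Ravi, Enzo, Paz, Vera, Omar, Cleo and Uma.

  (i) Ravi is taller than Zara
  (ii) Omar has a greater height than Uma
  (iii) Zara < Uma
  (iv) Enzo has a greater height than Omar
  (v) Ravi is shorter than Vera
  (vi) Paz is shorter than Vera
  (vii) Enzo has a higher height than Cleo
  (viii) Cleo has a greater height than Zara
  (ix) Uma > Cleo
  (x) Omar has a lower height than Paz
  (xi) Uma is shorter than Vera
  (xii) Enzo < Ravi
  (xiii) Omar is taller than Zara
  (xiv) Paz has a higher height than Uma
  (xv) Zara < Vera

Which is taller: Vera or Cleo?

Cleo < Uma and Uma < Omar give Cleo < Omar.
With Omar < Enzo: Cleo < Uma < Omar < Enzo.
With Enzo < Ravi: Cleo < Uma < Omar < Enzo < Ravi.
Then Ravi < Vera extends the chain to Vera.
So Cleo < Vera; Vera is the taller of the two.

Vera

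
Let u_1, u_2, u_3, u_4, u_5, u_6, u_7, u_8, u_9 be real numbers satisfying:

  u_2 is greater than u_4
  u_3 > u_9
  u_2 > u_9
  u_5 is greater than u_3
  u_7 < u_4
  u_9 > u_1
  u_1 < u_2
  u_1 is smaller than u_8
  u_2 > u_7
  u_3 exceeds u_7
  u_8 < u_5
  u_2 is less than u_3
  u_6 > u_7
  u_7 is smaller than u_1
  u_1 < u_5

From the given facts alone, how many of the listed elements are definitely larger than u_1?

5

From u_1 the given relations immediately reach u_9, u_2, u_8, u_5.
From those, u_3 — 5 in total.
No other element is forced above u_1 by the given relations, so the count is 5.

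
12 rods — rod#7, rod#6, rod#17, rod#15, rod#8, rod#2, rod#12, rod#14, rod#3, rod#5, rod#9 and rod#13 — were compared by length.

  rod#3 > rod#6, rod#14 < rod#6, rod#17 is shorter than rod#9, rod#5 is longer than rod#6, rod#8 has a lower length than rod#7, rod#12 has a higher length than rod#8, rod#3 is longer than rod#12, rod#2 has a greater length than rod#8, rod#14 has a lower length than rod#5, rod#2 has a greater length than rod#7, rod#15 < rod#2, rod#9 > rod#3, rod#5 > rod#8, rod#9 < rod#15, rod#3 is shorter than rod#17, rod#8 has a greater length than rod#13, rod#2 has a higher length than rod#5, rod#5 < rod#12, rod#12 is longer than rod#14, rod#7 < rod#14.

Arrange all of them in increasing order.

The consecutive links are each given: rod#13 < rod#8; rod#8 < rod#7; rod#7 < rod#14; rod#14 < rod#6; rod#6 < rod#5; rod#5 < rod#12; rod#12 < rod#3; rod#3 < rod#17; rod#17 < rod#9; rod#9 < rod#15; rod#15 < rod#2.

rod#13 < rod#8 < rod#7 < rod#14 < rod#6 < rod#5 < rod#12 < rod#3 < rod#17 < rod#9 < rod#15 < rod#2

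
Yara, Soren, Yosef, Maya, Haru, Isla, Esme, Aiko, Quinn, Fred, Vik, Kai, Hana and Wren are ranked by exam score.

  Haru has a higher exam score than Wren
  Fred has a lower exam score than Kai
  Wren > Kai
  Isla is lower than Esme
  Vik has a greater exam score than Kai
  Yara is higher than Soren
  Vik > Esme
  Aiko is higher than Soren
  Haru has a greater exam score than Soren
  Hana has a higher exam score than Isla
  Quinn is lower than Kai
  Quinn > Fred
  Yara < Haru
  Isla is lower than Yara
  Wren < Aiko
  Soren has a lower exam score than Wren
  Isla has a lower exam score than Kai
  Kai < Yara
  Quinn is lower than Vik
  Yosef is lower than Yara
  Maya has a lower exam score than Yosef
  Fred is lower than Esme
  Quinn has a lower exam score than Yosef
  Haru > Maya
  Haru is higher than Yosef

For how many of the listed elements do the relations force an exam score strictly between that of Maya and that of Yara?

1

Chaining upward from Maya reaches: Yosef, Haru.
Chaining downward from Yara reaches: Isla, Fred, Soren, Quinn, Kai, Yosef.
Strictly between Maya and Yara are those in both lists: Yosef — 1 element.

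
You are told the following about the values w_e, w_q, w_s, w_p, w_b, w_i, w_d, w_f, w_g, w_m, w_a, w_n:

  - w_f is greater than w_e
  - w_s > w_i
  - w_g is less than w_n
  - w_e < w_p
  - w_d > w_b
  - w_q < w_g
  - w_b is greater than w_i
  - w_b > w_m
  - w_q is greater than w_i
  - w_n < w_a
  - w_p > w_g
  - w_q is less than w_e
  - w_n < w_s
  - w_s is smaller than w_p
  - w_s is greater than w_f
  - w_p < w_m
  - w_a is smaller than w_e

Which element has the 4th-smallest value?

Piecing the relations together gives one ordering: w_i < w_q < w_g < w_n < w_a < w_e < w_f < w_s < w_p < w_m < w_b < w_d.
Counting 4 from the smallest end gives w_n.

w_n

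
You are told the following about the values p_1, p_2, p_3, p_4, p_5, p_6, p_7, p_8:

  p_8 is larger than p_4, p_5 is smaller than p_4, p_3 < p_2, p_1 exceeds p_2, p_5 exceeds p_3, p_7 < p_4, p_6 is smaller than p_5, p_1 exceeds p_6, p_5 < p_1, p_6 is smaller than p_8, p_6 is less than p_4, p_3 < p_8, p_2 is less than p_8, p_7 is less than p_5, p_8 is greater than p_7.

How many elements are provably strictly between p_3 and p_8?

3

Chaining upward from p_3 reaches: p_2, p_5, p_1, p_4.
Chaining downward from p_8 reaches: p_7, p_6, p_2, p_5, p_4.
Strictly between p_3 and p_8 are those in both lists: p_2, p_5, p_4 — 3 elements.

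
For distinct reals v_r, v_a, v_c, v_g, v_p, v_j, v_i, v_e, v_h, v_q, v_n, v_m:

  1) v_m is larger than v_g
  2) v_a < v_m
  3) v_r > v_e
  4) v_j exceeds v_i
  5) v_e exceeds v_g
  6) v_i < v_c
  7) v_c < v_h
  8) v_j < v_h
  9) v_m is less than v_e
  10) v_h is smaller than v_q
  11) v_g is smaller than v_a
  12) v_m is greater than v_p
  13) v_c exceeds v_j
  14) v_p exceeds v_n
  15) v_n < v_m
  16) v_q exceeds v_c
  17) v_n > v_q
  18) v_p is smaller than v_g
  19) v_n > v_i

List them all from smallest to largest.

v_i < v_j < v_c < v_h < v_q < v_n < v_p < v_g < v_a < v_m < v_e < v_r

Nothing is placed below v_i, so it is least; from there v_i < v_j; v_j < v_c; v_c < v_h; v_h < v_q; v_q < v_n; v_n < v_p; v_p < v_g; v_g < v_a; v_a < v_m; v_m < v_e; v_e < v_r, each given directly.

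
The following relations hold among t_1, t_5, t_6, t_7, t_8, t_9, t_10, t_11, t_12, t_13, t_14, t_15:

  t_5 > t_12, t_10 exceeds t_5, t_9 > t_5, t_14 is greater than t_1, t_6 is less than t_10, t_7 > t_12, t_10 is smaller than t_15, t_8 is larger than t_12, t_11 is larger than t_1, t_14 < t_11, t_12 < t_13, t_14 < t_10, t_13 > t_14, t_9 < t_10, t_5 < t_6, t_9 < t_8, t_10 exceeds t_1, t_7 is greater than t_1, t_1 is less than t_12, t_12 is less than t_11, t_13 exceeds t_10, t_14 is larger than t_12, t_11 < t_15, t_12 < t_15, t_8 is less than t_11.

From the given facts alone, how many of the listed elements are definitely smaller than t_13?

7

The elements the relations force below t_13 are t_1, t_12, t_5, t_6, t_9, t_14, t_10 — no chain reaches any other.
That is 7.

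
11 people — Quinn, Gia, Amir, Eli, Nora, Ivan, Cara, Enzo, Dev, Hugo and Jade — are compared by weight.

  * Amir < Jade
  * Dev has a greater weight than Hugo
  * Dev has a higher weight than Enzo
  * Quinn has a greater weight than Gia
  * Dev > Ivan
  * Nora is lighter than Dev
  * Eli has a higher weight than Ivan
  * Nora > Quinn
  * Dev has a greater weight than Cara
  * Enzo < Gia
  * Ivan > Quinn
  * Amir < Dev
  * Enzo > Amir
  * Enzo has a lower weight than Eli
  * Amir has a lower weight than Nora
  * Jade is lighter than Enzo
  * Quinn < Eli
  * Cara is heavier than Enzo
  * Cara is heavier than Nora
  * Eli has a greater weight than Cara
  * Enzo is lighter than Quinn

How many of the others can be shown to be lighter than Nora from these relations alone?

The elements the relations force below Nora are Amir, Jade, Enzo, Gia, Quinn — no chain reaches any other.
That is 5.

5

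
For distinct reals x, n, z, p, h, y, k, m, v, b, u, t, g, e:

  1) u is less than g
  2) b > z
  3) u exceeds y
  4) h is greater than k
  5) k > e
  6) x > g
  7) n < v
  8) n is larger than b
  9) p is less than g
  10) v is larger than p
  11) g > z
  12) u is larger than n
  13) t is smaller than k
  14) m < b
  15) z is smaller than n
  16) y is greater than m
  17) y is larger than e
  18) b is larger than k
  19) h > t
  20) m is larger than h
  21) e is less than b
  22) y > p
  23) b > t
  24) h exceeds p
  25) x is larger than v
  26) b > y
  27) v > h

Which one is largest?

x

Chaining downward from x: directly below it, v, g; then z, p, h, n, u; then t, k, y, b; then e, m.
That covers every other element, and nothing is given above x, so x is the largest.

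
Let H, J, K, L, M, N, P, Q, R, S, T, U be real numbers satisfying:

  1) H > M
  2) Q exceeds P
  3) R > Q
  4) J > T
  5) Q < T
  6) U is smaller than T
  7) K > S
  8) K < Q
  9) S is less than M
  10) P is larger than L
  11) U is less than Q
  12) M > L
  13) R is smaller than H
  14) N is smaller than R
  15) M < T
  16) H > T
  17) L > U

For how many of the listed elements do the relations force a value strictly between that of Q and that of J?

The relations place Q below J. An element lies strictly between them when it is forced above Q and also forced below J.
Above Q: {R, T, H}. Below J: {U, S, L, P, K, M, T}.
Intersection: {T} — 1.

1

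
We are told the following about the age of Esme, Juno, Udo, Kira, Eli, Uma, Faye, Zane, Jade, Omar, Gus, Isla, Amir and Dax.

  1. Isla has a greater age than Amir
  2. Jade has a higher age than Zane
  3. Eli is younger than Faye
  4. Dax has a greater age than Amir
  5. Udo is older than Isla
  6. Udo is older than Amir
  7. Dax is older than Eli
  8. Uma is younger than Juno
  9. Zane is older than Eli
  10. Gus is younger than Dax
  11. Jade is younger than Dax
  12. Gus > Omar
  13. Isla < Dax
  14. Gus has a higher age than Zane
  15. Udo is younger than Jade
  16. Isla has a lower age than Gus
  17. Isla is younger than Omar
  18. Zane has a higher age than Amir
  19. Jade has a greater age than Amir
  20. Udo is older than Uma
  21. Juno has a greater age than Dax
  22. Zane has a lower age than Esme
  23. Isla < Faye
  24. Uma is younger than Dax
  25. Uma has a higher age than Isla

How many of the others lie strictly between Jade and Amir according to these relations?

4

Chaining upward from Amir reaches: Isla, Uma, Udo, Faye, Zane, Omar, Gus, Esme, Dax, Juno.
Chaining downward from Jade reaches: Isla, Uma, Eli, Udo, Zane.
Strictly between Amir and Jade are those in both lists: Isla, Uma, Udo, Zane — 4 elements.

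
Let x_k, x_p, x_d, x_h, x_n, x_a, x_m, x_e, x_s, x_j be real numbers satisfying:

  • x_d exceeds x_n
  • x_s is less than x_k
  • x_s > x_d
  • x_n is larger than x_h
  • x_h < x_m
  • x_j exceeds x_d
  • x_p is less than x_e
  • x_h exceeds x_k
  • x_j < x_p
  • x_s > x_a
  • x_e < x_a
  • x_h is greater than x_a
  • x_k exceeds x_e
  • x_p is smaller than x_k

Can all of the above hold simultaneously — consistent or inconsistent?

We have x_h < x_n stated directly, yet also x_n < x_d < x_j < x_p < x_e < x_a < x_s < x_k < x_h by chaining the others — so x_n < x_h. Contradiction.

inconsistent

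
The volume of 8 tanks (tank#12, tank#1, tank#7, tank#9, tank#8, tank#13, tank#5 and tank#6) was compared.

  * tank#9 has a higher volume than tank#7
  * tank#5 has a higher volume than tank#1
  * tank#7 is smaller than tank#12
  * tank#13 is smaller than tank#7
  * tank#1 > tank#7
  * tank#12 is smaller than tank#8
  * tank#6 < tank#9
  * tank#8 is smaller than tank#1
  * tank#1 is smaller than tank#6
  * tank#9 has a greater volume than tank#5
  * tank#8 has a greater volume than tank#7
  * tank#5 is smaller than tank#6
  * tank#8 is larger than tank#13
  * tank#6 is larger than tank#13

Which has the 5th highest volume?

tank#8

The consecutive relations fix a unique order: tank#13 < tank#7 < tank#12 < tank#8 < tank#1 < tank#5 < tank#6 < tank#9.
Counting 5 from the largest end gives tank#8.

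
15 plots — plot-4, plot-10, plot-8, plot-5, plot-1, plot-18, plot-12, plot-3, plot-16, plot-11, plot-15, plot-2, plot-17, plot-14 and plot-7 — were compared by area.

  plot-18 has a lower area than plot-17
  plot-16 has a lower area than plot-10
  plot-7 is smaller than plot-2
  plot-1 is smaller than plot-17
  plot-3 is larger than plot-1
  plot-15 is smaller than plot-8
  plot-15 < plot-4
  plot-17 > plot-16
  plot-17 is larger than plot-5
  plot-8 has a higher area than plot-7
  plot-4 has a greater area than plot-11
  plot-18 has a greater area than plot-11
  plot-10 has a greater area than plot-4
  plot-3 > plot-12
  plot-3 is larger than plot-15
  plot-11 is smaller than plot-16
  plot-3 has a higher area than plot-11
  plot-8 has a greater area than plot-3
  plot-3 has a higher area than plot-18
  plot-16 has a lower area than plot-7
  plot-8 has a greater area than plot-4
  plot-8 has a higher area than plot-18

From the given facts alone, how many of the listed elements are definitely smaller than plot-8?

9

Directly below plot-8: plot-15, plot-4, plot-18, plot-7, plot-3.
One step further: plot-11, plot-1, plot-16, plot-12 (9 so far).
Nothing else is reachable below plot-8; 9 in all.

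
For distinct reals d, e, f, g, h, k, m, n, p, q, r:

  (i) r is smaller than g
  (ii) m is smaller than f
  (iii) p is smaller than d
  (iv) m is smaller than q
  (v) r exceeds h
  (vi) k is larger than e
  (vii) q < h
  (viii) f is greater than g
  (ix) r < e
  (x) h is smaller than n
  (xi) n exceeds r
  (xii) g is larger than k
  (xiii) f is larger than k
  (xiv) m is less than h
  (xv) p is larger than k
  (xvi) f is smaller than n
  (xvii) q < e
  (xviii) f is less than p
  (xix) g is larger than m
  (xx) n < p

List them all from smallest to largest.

m < q < h < r < e < k < g < f < n < p < d

Nothing is placed below m, so it is least; from there m < q; q < h; h < r; r < e; e < k; k < g; g < f; f < n; n < p; p < d, each given directly.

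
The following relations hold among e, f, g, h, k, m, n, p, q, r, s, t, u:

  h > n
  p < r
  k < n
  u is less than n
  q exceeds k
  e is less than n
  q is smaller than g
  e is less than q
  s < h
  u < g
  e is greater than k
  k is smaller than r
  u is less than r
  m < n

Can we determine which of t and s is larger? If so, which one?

undetermined

Following every chain through t: nothing is chained to t.
s is not reached, and no chain runs the other way from s to t.
So the given relations leave the order of t and s undetermined.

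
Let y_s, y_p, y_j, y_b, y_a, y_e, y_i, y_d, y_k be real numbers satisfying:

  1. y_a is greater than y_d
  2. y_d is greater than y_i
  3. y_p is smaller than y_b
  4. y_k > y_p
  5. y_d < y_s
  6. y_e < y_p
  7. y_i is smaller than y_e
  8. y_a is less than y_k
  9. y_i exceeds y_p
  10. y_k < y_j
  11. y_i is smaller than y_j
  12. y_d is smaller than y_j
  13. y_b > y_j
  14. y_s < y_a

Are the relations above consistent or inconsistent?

inconsistent

Chaining the given relations yields y_e < y_p < y_i, so y_e < y_i. But one relation states y_i < y_e. These cannot both hold.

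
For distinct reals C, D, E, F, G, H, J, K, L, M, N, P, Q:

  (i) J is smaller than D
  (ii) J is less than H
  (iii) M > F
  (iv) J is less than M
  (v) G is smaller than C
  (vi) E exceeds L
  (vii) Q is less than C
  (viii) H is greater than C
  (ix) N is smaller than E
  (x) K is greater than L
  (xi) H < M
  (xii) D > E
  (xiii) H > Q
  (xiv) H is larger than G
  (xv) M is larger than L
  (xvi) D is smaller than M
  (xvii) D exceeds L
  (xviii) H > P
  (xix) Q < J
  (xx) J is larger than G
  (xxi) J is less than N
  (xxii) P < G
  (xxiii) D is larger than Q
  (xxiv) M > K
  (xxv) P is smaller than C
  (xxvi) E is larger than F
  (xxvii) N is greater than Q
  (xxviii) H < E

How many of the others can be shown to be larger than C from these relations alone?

4

The elements the relations force above C are H, E, D, M — no chain reaches any other.
That is 4.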